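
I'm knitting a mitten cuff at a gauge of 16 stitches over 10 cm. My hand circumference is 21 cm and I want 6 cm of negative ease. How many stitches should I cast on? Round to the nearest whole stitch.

Finished = 21 − 6 = 15 cm.
16 / 10 = 1.6 sts per cm.
15.00 × 1.6 = 24.00 sts.

Cast on 24 stitches.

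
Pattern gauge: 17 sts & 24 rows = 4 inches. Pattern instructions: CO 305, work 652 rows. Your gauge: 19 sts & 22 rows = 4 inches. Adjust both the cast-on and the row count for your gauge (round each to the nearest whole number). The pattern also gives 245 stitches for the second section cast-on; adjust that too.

Stitches: 305 × 19/17 = 340.88 → 341.
Rows: 652 × 22/24 = 597.67 → 598.
second section cast-on: 245 × 19/17 = 273.82 → 274.

Cast on 341 stitches; work 598 rows; second section cast-on 274 stitches.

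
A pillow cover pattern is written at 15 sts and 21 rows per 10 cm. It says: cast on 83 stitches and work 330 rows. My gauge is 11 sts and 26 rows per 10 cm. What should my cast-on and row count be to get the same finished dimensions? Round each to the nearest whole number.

Cast on 61 stitches; work 409 rows.

Stitches: 83 × 11/15 = 60.87 → 61.
Rows: 330 × 26/21 = 408.57 → 409.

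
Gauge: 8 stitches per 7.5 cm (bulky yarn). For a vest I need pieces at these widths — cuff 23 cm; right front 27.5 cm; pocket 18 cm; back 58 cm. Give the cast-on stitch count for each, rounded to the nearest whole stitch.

Rate = 8/7.5 = 1.067 sts per cm.
cuff: 23 × 1.067 = 24.53 → 25.
right front: 27.5 × 1.067 = 29.33 → 29.
pocket: 18 × 1.067 = 19.20 → 19.
back: 58 × 1.067 = 61.87 → 62.

cuff 25; right front 29; pocket 19; back 62.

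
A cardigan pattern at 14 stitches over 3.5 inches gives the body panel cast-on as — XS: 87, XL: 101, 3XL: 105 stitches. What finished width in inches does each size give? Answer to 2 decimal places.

XS 21.75 inches; XL 25.25 inches; 3XL 26.25 inches.

14/3.5 = 4 sts per in.
XS: 87 / 4 = 21.750 → 21.75 in.
XL: 101 / 4 = 25.250 → 25.25 in.
3XL: 105 / 4 = 26.250 → 26.25 in.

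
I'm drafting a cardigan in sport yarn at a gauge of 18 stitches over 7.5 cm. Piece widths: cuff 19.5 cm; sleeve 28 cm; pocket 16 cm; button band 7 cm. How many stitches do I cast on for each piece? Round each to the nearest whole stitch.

cuff 47; sleeve 67; pocket 38; button band 17.

Rate = 18/7.5 = 2.4 sts per cm.
cuff: 19.5 × 2.4 = 46.80 → 47.
sleeve: 28 × 2.4 = 67.20 → 67.
pocket: 16 × 2.4 = 38.40 → 38.
button band: 7 × 2.4 = 16.80 → 17.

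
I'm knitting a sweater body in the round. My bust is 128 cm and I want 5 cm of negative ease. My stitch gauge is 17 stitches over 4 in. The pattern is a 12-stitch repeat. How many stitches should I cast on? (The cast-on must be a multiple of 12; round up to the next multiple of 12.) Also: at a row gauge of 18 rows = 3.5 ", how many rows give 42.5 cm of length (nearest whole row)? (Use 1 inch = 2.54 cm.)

Finished = 128 − 5 = 123 cm.
123 cm × 1/2.54 = 48.43 inches.
17/4 = 4.25 sts per in; 48.43 × 4.25 = 205.81 sts.
Next multiple of 12 → 216.
42.5 cm = 16.73 inches; × 5.143 = 86.05 → 86 rows.

Cast on 216 stitches; work 86 rows.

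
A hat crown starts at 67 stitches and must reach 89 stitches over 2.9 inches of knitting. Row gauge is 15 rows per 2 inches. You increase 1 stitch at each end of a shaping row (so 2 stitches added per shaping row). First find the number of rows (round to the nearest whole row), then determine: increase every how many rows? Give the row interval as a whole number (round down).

Increase every 2nd row.

Rows = 2.9 × 7.5 = 21.8 → 22 rows.
Stitches to add: 22 → 11 shaping rows (at 2 st each).
22 / 11 = 2.00 → every 2 rows.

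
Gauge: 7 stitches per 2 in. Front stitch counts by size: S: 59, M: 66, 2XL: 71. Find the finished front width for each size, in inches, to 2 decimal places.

S 16.86 inches; M 18.86 inches; 2XL 20.29 inches.

7/2 = 3.5 sts per in.
S: 59 / 3.5 = 16.857 → 16.86 in.
M: 66 / 3.5 = 18.857 → 18.86 in.
2XL: 71 / 3.5 = 20.286 → 20.29 in.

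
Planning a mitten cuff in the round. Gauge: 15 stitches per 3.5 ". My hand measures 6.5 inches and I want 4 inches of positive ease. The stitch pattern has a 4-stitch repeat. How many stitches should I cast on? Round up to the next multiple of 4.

Finished = 6.5 + 4 = 10.5 inches.
15 / 3.5 = 4.286 sts/in.
10.5 × 4.286 = 45.00 sts.
Next multiple of 4: 48.

Cast on 48 stitches.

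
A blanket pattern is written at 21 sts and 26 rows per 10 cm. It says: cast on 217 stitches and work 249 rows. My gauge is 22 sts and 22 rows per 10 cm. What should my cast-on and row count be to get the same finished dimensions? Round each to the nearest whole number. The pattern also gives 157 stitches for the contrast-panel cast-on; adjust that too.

Cast on 227 stitches; work 211 rows; contrast-panel cast-on 164 stitches.

Stitches: 217 × 22/21 = 227.33 → 227.
Rows: 249 × 22/26 = 210.69 → 211.
contrast-panel cast-on: 157 × 22/21 = 164.48 → 164.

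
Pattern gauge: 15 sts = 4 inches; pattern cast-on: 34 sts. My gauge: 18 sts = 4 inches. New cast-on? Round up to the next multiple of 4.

44 stitches.

Scale factor = 18 / 15 = 1.200.
34 × 18 / 15 = 40.80 sts.
→ 44 sts.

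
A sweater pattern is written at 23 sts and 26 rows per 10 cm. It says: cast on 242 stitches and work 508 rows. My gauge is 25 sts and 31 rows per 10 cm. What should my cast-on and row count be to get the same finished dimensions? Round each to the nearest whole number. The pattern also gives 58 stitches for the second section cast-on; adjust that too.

Stitches: 242 × 25/23 = 263.04 → 263.
Rows: 508 × 31/26 = 605.69 → 606.
second section cast-on: 58 × 25/23 = 63.04 → 63.

Cast on 263 stitches; work 606 rows; second section cast-on 63 stitches.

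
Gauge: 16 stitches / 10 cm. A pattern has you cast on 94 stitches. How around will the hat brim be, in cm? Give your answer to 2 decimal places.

58.75 cm.

16 stitches / 10 cm = 1.6 stitches per cm.
94 / 1.6 = 58.750 cm.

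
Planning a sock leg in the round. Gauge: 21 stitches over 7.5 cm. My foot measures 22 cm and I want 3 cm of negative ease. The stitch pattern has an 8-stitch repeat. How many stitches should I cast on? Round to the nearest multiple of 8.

Cast on 56 stitches.

Finished = 22 − 3 = 19 cm.
21 / 7.5 = 2.8 sts/cm.
19 × 2.8 = 53.20 sts.
Nearest multiple of 8: 56.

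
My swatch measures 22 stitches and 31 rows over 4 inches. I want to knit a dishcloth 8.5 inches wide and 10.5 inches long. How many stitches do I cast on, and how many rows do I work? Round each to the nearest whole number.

Cast on 47 stitches and work 81 rows.

Stitch gauge = 22/4 = 5.5 sts/in; 8.5 × 5.5 = 46.75 → 47 sts.
Row gauge = 31/4 = 7.75 rows/in; 10.5 × 7.75 = 81.38 → 81 rows.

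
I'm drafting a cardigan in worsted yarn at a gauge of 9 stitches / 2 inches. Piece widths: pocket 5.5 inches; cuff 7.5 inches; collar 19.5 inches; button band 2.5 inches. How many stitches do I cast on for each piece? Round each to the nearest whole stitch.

pocket 25; cuff 34; collar 88; button band 11.

Rate = 9/2 = 4.5 sts per in.
pocket: 5.5 × 4.5 = 24.75 → 25.
cuff: 7.5 × 4.5 = 33.75 → 34.
collar: 19.5 × 4.5 = 87.75 → 88.
button band: 2.5 × 4.5 = 11.25 → 11.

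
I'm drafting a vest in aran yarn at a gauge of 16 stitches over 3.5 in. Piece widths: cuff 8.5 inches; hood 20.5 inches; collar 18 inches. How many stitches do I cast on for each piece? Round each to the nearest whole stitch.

Rate = 16/3.5 = 4.571 sts per in.
cuff: 8.5 × 4.571 = 38.86 → 39.
hood: 20.5 × 4.571 = 93.71 → 94.
collar: 18 × 4.571 = 82.29 → 82.

cuff 39; hood 94; collar 82.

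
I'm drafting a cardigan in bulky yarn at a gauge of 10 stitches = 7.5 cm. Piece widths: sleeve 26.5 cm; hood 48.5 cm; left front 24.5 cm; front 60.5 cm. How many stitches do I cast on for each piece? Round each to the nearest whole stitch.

Rate = 10/7.5 = 1.333 sts per cm.
sleeve: 26.5 × 1.333 = 35.33 → 35.
hood: 48.5 × 1.333 = 64.67 → 65.
left front: 24.5 × 1.333 = 32.67 → 33.
front: 60.5 × 1.333 = 80.67 → 81.

sleeve 35; hood 65; left front 33; front 81.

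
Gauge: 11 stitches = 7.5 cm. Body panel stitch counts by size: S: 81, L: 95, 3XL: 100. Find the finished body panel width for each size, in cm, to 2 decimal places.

S 55.23 cm; L 64.77 cm; 3XL 68.18 cm.

11/7.5 = 1.467 sts per cm.
S: 81 / 1.467 = 55.227 → 55.23 cm.
L: 95 / 1.467 = 64.773 → 64.77 cm.
3XL: 100 / 1.467 = 68.182 → 68.18 cm.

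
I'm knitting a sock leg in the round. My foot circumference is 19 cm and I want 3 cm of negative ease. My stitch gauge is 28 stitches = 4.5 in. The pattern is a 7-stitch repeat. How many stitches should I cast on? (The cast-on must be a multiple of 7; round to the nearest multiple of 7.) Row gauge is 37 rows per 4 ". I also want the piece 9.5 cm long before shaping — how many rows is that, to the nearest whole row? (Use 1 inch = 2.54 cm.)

Cast on 42 stitches; work 35 rows.

Finished = 19 − 3 = 16 cm.
16 cm × 1/2.54 = 6.30 inches.
28/4.5 = 6.222 sts per in; 6.30 × 6.222 = 39.20 sts.
Nearest multiple of 7 → 42.
9.5 cm = 3.74 inches; × 9.25 = 34.60 → 35 rows.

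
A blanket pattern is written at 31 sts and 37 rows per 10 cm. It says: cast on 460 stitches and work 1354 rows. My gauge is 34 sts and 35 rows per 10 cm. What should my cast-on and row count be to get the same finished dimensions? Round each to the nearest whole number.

Cast on 505 stitches; work 1281 rows.

Stitches: 460 × 34/31 = 504.52 → 505.
Rows: 1354 × 35/37 = 1280.81 → 1281.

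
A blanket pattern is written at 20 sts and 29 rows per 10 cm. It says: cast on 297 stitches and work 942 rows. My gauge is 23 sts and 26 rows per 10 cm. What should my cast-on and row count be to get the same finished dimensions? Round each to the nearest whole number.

Stitches: 297 × 23/20 = 341.55 → 342.
Rows: 942 × 26/29 = 844.55 → 845.

Cast on 342 stitches; work 845 rows.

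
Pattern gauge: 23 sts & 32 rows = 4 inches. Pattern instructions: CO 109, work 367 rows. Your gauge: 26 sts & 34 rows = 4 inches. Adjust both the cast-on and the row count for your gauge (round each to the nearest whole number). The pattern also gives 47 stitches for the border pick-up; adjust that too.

Cast on 123 stitches; work 390 rows; border pick-up 53 stitches.

Stitches: 109 × 26/23 = 123.22 → 123.
Rows: 367 × 34/32 = 389.94 → 390.
border pick-up: 47 × 26/23 = 53.13 → 53.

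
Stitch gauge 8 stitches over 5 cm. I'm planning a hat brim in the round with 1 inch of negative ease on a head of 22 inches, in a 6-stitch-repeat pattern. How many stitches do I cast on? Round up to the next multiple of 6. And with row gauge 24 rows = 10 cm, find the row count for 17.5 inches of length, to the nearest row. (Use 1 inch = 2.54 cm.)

Finished = 22 − 1 = 21 inches.
21 inches × 2.54 = 53.34 cm.
8/5 = 1.6 sts per cm; 53.34 × 1.6 = 85.34 sts.
Next multiple of 6 → 90.
17.5 inches = 44.45 cm; × 2.4 = 106.68 → 107 rows.

Cast on 90 stitches; work 107 rows.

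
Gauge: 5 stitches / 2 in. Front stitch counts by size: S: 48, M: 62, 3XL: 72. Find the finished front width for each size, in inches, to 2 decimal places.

5/2 = 2.5 sts per in.
S: 48 / 2.5 = 19.200 → 19.20 in.
M: 62 / 2.5 = 24.800 → 24.80 in.
3XL: 72 / 2.5 = 28.800 → 28.80 in.

S 19.20 inches; M 24.80 inches; 3XL 28.80 inches.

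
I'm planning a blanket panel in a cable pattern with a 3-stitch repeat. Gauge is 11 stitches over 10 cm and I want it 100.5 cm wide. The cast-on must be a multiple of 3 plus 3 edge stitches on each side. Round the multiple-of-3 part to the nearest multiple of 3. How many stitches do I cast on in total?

11 / 10 = 1.1 sts per cm.
100.5 × 1.1 = 110.55 sts.
Less 6 edge sts → 104.55 for the repeat.
Nearest multiple of 3: 105.
Add back 6 edge sts → 111.

111 stitches.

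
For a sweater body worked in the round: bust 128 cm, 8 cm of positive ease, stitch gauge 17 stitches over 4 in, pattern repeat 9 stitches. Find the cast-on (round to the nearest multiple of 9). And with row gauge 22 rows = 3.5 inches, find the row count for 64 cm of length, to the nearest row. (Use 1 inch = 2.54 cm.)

Cast on 225 stitches; work 158 rows.

Finished = 128 + 8 = 136 cm.
136 cm × 1/2.54 = 53.54 inches.
17/4 = 4.25 sts per in; 53.54 × 4.25 = 227.56 sts.
Nearest multiple of 9 → 225.
64 cm = 25.20 inches; × 6.286 = 158.38 → 158 rows.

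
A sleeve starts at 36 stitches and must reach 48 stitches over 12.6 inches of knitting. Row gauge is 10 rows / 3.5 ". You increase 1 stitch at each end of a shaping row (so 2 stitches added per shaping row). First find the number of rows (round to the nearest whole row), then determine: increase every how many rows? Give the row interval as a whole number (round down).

Increase every 6th row.

Rows = 12.6 × 2.857 = 36.0 → 36 rows.
Stitches to add: 12 → 6 shaping rows (at 2 st each).
36 / 6 = 6.00 → every 6 rows.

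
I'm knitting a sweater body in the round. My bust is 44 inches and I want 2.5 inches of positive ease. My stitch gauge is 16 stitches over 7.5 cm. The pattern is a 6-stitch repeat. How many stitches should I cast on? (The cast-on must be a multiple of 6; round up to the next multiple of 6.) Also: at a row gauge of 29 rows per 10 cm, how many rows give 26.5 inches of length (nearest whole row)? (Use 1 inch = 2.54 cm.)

Finished = 44 + 2.5 = 46.5 inches.
46.5 inches × 2.54 = 118.11 cm.
16/7.5 = 2.133 sts per cm; 118.11 × 2.133 = 251.97 sts.
Next multiple of 6 → 252.
26.5 inches = 67.31 cm; × 2.9 = 195.20 → 195 rows.

Cast on 252 stitches; work 195 rows.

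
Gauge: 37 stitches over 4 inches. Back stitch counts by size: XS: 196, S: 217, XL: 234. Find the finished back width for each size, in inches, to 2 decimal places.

37/4 = 9.25 sts per in.
XS: 196 / 9.25 = 21.189 → 21.19 in.
S: 217 / 9.25 = 23.459 → 23.46 in.
XL: 234 / 9.25 = 25.297 → 25.30 in.

XS 21.19 inches; S 23.46 inches; XL 25.30 inches.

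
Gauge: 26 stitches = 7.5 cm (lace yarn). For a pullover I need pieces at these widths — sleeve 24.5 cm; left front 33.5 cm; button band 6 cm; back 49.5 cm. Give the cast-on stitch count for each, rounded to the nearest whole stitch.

Rate = 26/7.5 = 3.467 sts per cm.
sleeve: 24.5 × 3.467 = 84.93 → 85.
left front: 33.5 × 3.467 = 116.13 → 116.
button band: 6 × 3.467 = 20.80 → 21.
back: 49.5 × 3.467 = 171.60 → 172.

sleeve 85; left front 116; button band 21; back 172.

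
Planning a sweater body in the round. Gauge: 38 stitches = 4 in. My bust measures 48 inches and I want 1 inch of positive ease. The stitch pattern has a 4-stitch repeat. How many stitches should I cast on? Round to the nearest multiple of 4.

Finished = 48 + 1 = 49 inches.
38 / 4 = 9.5 sts/in.
49 × 9.5 = 465.50 sts.
Nearest multiple of 4: 464.

CO 464 sts.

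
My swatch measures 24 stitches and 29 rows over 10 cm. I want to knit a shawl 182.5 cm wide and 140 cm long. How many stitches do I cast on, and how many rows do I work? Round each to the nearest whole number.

Stitch gauge = 24/10 = 2.4 sts/cm; 182.5 × 2.4 = 438.00 → 438 sts.
Row gauge = 29/10 = 2.9 rows/cm; 140 × 2.9 = 406.00 → 406 rows.

Cast on 438 stitches and work 406 rows.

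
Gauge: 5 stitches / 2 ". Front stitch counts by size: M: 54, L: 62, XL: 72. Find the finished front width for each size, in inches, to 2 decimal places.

M 21.60 inches; L 24.80 inches; XL 28.80 inches.

5/2 = 2.5 sts per in.
M: 54 / 2.5 = 21.600 → 21.60 in.
L: 62 / 2.5 = 24.800 → 24.80 in.
XL: 72 / 2.5 = 28.800 → 28.80 in.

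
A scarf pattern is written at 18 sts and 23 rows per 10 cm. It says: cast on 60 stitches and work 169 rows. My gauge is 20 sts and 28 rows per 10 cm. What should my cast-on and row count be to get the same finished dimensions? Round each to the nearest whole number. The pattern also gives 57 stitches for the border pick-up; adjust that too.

Stitches: 60 × 20/18 = 66.67 → 67.
Rows: 169 × 28/23 = 205.74 → 206.
border pick-up: 57 × 20/18 = 63.33 → 63.

Cast on 67 stitches; work 206 rows; border pick-up 63 stitches.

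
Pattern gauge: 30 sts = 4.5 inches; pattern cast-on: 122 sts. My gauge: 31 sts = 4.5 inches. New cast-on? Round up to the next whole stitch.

Cast on 127 stitches.

Scale factor = 31 / 30 = 1.033.
122 × 31 / 30 = 126.07 sts.
→ 127 sts.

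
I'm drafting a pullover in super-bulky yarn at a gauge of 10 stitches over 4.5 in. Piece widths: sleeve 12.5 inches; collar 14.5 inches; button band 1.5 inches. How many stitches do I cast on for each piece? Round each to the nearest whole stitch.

Rate = 10/4.5 = 2.222 sts per in.
sleeve: 12.5 × 2.222 = 27.78 → 28.
collar: 14.5 × 2.222 = 32.22 → 32.
button band: 1.5 × 2.222 = 3.33 → 3.

sleeve 28; collar 32; button band 3.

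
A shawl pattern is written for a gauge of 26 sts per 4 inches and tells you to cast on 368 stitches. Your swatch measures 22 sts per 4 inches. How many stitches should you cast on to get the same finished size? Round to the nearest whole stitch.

Scale factor = 22 / 26 = 0.846.
368 × 22 / 26 = 311.38 sts.
→ 311 sts.

CO 311 sts.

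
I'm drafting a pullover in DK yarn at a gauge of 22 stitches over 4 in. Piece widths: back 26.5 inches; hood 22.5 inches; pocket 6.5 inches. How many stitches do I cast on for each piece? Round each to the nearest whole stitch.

Rate = 22/4 = 5.5 sts per in.
back: 26.5 × 5.5 = 145.75 → 146.
hood: 22.5 × 5.5 = 123.75 → 124.
pocket: 6.5 × 5.5 = 35.75 → 36.

back 146; hood 124; pocket 36.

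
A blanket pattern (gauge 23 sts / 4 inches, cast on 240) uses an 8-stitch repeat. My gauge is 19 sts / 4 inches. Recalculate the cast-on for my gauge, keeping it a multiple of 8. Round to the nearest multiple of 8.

CO 200 sts.

240 × 19 / 23 = 198.26.
Nearest multiple of 8: 200.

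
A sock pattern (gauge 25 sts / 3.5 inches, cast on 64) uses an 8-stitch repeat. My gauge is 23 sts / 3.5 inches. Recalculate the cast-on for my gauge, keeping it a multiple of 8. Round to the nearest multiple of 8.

64 × 23 / 25 = 58.88.
Nearest multiple of 8: 56.

Cast on 56 stitches.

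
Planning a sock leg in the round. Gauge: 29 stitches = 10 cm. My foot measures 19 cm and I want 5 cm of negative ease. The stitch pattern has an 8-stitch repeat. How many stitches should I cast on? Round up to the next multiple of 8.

CO 48 sts.

Finished = 19 − 5 = 14 cm.
29 / 10 = 2.9 sts/cm.
14 × 2.9 = 40.60 sts.
Next multiple of 8: 48.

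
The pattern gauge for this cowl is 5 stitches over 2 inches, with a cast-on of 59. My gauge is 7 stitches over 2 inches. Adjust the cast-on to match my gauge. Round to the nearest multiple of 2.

Scale factor = 7 / 5 = 1.400.
59 × 7 / 5 = 82.60 sts.
→ 82 sts.

82 stitches.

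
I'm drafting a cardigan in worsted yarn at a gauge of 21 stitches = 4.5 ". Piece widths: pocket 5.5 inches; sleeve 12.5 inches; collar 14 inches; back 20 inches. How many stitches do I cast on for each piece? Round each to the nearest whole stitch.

pocket 26; sleeve 58; collar 65; back 93.

Rate = 21/4.5 = 4.667 sts per in.
pocket: 5.5 × 4.667 = 25.67 → 26.
sleeve: 12.5 × 4.667 = 58.33 → 58.
collar: 14 × 4.667 = 65.33 → 65.
back: 20 × 4.667 = 93.33 → 93.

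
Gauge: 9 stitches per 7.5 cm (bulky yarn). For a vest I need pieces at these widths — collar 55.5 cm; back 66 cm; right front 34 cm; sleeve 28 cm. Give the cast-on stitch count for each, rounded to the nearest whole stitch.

collar 67; back 79; right front 41; sleeve 34.

Rate = 9/7.5 = 1.2 sts per cm.
collar: 55.5 × 1.2 = 66.60 → 67.
back: 66 × 1.2 = 79.20 → 79.
right front: 34 × 1.2 = 40.80 → 41.
sleeve: 28 × 1.2 = 33.60 → 34.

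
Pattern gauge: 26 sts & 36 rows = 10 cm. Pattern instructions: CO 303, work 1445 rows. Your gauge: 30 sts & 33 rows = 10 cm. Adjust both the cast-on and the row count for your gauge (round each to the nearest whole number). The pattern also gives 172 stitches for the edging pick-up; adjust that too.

Stitches: 303 × 30/26 = 349.62 → 350.
Rows: 1445 × 33/36 = 1324.58 → 1325.
edging pick-up: 172 × 30/26 = 198.46 → 198.

Cast on 350 stitches; work 1325 rows; edging pick-up 198 stitches.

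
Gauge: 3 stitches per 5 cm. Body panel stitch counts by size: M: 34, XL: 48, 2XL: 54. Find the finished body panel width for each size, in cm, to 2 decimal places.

M 56.67 cm; XL 80.00 cm; 2XL 90.00 cm.

3/5 = 0.6 sts per cm.
M: 34 / 0.6 = 56.667 → 56.67 cm.
XL: 48 / 0.6 = 80.000 → 80.00 cm.
2XL: 54 / 0.6 = 90.000 → 90.00 cm.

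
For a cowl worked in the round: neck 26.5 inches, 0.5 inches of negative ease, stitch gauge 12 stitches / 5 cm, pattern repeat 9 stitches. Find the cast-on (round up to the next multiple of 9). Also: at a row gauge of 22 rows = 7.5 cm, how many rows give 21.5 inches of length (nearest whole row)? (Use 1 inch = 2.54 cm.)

Cast on 162 stitches; work 160 rows.

Finished = 26.5 − 0.5 = 26 inches.
26 inches × 2.54 = 66.04 cm.
12/5 = 2.4 sts per cm; 66.04 × 2.4 = 158.50 sts.
Next multiple of 9 → 162.
21.5 inches = 54.61 cm; × 2.933 = 160.19 → 160 rows.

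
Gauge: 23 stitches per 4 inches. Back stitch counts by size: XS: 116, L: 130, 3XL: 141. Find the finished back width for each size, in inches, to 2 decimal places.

XS 20.17 inches; L 22.61 inches; 3XL 24.52 inches.

23/4 = 5.75 sts per in.
XS: 116 / 5.75 = 20.174 → 20.17 in.
L: 130 / 5.75 = 22.609 → 22.61 in.
3XL: 141 / 5.75 = 24.522 → 24.52 in.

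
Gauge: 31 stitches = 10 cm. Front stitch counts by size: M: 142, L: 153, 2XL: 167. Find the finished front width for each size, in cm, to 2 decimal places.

M 45.81 cm; L 49.35 cm; 2XL 53.87 cm.

31/10 = 3.1 sts per cm.
M: 142 / 3.1 = 45.806 → 45.81 cm.
L: 153 / 3.1 = 49.355 → 49.35 cm.
2XL: 167 / 3.1 = 53.871 → 53.87 cm.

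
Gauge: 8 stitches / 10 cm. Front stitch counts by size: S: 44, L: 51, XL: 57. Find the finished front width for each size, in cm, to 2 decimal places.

8/10 = 0.8 sts per cm.
S: 44 / 0.8 = 55.000 → 55.00 cm.
L: 51 / 0.8 = 63.750 → 63.75 cm.
XL: 57 / 0.8 = 71.250 → 71.25 cm.

S 55.00 cm; L 63.75 cm; XL 71.25 cm.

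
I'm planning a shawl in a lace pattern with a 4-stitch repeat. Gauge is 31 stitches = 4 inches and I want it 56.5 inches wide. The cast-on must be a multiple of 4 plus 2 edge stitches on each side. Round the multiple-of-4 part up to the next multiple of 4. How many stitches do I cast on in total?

31 / 4 = 7.75 sts per inch.
56.5 × 7.75 = 437.88 sts.
Less 4 edge sts → 433.88 for the repeat.
Next multiple of 4: 436.
Add back 4 edge sts → 440.

440 stitches.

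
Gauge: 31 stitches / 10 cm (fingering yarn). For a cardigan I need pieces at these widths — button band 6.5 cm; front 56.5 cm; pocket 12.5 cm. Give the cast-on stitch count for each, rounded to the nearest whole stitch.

button band 20; front 175; pocket 39.

Rate = 31/10 = 3.1 sts per cm.
button band: 6.5 × 3.1 = 20.15 → 20.
front: 56.5 × 3.1 = 175.15 → 175.
pocket: 12.5 × 3.1 = 38.75 → 39.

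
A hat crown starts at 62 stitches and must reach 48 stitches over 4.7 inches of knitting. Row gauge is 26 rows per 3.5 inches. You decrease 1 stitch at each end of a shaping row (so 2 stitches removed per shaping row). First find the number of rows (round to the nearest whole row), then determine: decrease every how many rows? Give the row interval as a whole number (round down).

Rows = 4.7 × 7.429 = 34.9 → 35 rows.
Stitches to remove: 14 → 7 shaping rows (at 2 st each).
35 / 7 = 5.00 → every 5 rows.

Decrease every 5th row.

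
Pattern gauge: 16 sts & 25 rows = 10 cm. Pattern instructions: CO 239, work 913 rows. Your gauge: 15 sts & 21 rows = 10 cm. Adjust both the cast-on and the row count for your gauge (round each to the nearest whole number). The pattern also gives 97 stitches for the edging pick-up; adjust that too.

Stitches: 239 × 15/16 = 224.06 → 224.
Rows: 913 × 21/25 = 766.92 → 767.
edging pick-up: 97 × 15/16 = 90.94 → 91.

Cast on 224 stitches; work 767 rows; edging pick-up 91 stitches.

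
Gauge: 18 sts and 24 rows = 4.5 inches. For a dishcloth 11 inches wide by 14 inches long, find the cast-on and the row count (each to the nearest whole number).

Stitch gauge = 18/4.5 = 4 sts/in; 11 × 4 = 44.00 → 44 sts.
Row gauge = 24/4.5 = 5.333 rows/in; 14 × 5.333 = 74.67 → 75 rows.

Cast on 44 stitches and work 75 rows.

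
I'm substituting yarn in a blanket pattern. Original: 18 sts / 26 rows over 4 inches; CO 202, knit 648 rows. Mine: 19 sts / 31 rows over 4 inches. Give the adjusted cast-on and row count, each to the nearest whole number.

Stitches: 202 × 19/18 = 213.22 → 213.
Rows: 648 × 31/26 = 772.62 → 773.

Cast on 213 stitches; work 773 rows.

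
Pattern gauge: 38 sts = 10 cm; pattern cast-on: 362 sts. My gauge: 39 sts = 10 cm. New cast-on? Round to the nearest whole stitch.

Scale factor = 39 / 38 = 1.026.
362 × 39 / 38 = 371.53 sts.
→ 372 sts.

372 stitches.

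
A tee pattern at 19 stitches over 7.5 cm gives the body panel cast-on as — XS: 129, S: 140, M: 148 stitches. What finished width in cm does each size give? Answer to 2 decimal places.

XS 50.92 cm; S 55.26 cm; M 58.42 cm.

19/7.5 = 2.533 sts per cm.
XS: 129 / 2.533 = 50.921 → 50.92 cm.
S: 140 / 2.533 = 55.263 → 55.26 cm.
M: 148 / 2.533 = 58.421 → 58.42 cm.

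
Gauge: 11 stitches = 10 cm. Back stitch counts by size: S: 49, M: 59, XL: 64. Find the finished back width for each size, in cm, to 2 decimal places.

S 44.55 cm; M 53.64 cm; XL 58.18 cm.

11/10 = 1.1 sts per cm.
S: 49 / 1.1 = 44.545 → 44.55 cm.
M: 59 / 1.1 = 53.636 → 53.64 cm.
XL: 64 / 1.1 = 58.182 → 58.18 cm.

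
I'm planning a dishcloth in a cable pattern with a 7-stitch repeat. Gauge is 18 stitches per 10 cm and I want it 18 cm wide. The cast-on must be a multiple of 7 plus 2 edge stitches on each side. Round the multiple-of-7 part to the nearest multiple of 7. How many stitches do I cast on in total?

Cast on 32 stitches.

18 / 10 = 1.8 sts per cm.
18 × 1.8 = 32.40 sts.
Less 4 edge sts → 28.40 for the repeat.
Nearest multiple of 7: 28.
Add back 4 edge sts → 32.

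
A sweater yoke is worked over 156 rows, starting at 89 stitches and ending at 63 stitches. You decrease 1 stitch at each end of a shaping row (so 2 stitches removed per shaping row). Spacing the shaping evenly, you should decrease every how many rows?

Stitches to remove: |63 − 89| = 26.
Shaping rows needed: 26 / 2 = 13.
156 rows / 13 = every 12 rows.

Decrease every 12th row.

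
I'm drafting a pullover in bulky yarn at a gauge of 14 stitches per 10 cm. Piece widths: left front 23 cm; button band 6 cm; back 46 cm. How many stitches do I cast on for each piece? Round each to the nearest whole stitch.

Rate = 14/10 = 1.4 sts per cm.
left front: 23 × 1.4 = 32.20 → 32.
button band: 6 × 1.4 = 8.40 → 8.
back: 46 × 1.4 = 64.40 → 64.

left front 32; button band 8; back 64.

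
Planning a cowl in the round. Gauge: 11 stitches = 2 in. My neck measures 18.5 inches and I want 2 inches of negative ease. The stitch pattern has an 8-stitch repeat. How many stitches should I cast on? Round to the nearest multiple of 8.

Finished = 18.5 − 2 = 16.5 inches.
11 / 2 = 5.5 sts/in.
16.5 × 5.5 = 90.75 sts.
Nearest multiple of 8: 88.

88 stitches.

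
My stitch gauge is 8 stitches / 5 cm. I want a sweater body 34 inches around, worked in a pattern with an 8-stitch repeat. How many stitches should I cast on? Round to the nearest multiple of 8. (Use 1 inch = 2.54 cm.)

34 in = 34 × 2.54 = 86.36 cm.
8 / 5 = 1.6 sts/cm.
86.36 × 1.6 = 138.18 sts.
→ 136.

Cast on 136 stitches.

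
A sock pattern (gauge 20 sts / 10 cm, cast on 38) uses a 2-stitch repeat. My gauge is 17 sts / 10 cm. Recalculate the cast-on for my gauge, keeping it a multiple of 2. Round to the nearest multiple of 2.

38 × 17 / 20 = 32.30.
Nearest multiple of 2: 32.

Cast on 32 stitches.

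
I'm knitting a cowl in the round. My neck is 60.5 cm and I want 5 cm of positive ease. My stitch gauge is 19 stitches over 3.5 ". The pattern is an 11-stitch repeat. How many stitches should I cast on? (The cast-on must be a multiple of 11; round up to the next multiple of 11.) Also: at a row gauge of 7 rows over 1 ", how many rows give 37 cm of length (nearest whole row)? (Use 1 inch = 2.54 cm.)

Finished = 60.5 + 5 = 65.5 cm.
65.5 cm × 1/2.54 = 25.79 inches.
19/3.5 = 5.429 sts per in; 25.79 × 5.429 = 139.99 sts.
Next multiple of 11 → 143.
37 cm = 14.57 inches; × 7 = 101.97 → 102 rows.

Cast on 143 stitches; work 102 rows.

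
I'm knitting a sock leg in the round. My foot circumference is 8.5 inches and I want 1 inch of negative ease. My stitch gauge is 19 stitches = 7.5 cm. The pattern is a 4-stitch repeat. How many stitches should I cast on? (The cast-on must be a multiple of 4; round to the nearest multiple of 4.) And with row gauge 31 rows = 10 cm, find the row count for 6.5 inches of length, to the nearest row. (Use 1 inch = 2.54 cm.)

Finished = 8.5 − 1 = 7.5 inches.
7.5 inches × 2.54 = 19.05 cm.
19/7.5 = 2.533 sts per cm; 19.05 × 2.533 = 48.26 sts.
Nearest multiple of 4 → 48.
6.5 inches = 16.51 cm; × 3.1 = 51.18 → 51 rows.

Cast on 48 stitches; work 51 rows.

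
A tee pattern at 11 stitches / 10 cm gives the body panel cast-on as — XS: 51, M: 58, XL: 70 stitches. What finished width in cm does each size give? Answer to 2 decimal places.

11/10 = 1.1 sts per cm.
XS: 51 / 1.1 = 46.364 → 46.36 cm.
M: 58 / 1.1 = 52.727 → 52.73 cm.
XL: 70 / 1.1 = 63.636 → 63.64 cm.

XS 46.36 cm; M 52.73 cm; XL 63.64 cm.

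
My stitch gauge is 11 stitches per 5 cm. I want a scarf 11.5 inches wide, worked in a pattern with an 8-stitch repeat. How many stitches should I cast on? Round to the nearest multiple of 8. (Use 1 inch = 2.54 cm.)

11.5 in = 11.5 × 2.54 = 29.21 cm.
11 / 5 = 2.2 sts/cm.
29.21 × 2.2 = 64.26 sts.
→ 64.

Cast on 64 stitches.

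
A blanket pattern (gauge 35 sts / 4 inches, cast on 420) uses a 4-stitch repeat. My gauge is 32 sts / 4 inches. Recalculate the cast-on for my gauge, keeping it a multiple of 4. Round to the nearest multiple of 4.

384 stitches.

420 × 32 / 35 = 384.00.
Nearest multiple of 4: 384.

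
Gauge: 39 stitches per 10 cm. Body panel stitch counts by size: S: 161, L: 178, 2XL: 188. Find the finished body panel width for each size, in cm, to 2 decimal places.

39/10 = 3.9 sts per cm.
S: 161 / 3.9 = 41.282 → 41.28 cm.
L: 178 / 3.9 = 45.641 → 45.64 cm.
2XL: 188 / 3.9 = 48.205 → 48.21 cm.

S 41.28 cm; L 45.64 cm; 2XL 48.21 cm.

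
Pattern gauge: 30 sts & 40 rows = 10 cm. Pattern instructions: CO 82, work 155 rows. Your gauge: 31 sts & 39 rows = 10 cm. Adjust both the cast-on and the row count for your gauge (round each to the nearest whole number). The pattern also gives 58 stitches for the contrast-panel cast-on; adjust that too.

Stitches: 82 × 31/30 = 84.73 → 85.
Rows: 155 × 39/40 = 151.12 → 151.
contrast-panel cast-on: 58 × 31/30 = 59.93 → 60.

Cast on 85 stitches; work 151 rows; contrast-panel cast-on 60 stitches.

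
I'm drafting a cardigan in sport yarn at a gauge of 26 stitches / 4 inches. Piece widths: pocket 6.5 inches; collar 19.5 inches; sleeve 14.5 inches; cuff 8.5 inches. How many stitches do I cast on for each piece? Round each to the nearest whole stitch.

pocket 42; collar 127; sleeve 94; cuff 55.

Rate = 26/4 = 6.5 sts per in.
pocket: 6.5 × 6.5 = 42.25 → 42.
collar: 19.5 × 6.5 = 126.75 → 127.
sleeve: 14.5 × 6.5 = 94.25 → 94.
cuff: 8.5 × 6.5 = 55.25 → 55.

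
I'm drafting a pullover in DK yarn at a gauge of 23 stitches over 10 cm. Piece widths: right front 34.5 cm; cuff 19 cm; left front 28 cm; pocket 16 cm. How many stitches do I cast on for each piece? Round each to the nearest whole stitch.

Rate = 23/10 = 2.3 sts per cm.
right front: 34.5 × 2.3 = 79.35 → 79.
cuff: 19 × 2.3 = 43.70 → 44.
left front: 28 × 2.3 = 64.40 → 64.
pocket: 16 × 2.3 = 36.80 → 37.

right front 79; cuff 44; left front 64; pocket 37.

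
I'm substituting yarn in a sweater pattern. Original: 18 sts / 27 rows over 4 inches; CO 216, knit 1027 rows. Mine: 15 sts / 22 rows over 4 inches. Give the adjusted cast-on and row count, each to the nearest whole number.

Cast on 180 stitches; work 837 rows.

Stitches: 216 × 15/18 = 180.00 → 180.
Rows: 1027 × 22/27 = 836.81 → 837.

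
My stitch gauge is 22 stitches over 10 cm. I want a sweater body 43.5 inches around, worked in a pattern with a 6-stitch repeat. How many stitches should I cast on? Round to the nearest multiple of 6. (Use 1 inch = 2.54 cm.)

246 stitches.

43.5 in = 43.5 × 2.54 = 110.49 cm.
22 / 10 = 2.2 sts/cm.
110.49 × 2.2 = 243.08 sts.
→ 246.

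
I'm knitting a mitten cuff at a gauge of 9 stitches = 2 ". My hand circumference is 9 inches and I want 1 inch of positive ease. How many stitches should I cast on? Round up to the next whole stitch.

Finished = 9 + 1 = 10 in.
9 / 2 = 4.5 sts per inch.
10.00 × 4.5 = 45.00 sts.

CO 45 sts.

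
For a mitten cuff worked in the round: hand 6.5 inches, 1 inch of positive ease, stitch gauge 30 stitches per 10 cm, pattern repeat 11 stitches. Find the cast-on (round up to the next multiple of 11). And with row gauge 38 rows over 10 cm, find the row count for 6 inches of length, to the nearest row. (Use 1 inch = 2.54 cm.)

Cast on 66 stitches; work 58 rows.

Finished = 6.5 + 1 = 7.5 inches.
7.5 inches × 2.54 = 19.05 cm.
30/10 = 3 sts per cm; 19.05 × 3 = 57.15 sts.
Next multiple of 11 → 66.
6 inches = 15.24 cm; × 3.8 = 57.91 → 58 rows.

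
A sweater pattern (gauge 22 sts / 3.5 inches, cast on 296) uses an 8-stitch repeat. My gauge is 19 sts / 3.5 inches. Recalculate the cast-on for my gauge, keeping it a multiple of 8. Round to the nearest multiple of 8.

256 stitches.

296 × 19 / 22 = 255.64.
Nearest multiple of 8: 256.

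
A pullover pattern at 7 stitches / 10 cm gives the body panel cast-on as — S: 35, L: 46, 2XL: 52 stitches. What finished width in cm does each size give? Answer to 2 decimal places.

7/10 = 0.7 sts per cm.
S: 35 / 0.7 = 50.000 → 50.00 cm.
L: 46 / 0.7 = 65.714 → 65.71 cm.
2XL: 52 / 0.7 = 74.286 → 74.29 cm.

S 50.00 cm; L 65.71 cm; 2XL 74.29 cm.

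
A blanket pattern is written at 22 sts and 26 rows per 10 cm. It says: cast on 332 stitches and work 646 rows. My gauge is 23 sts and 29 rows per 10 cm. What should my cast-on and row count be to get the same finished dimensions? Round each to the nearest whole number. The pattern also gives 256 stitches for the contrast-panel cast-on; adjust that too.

Stitches: 332 × 23/22 = 347.09 → 347.
Rows: 646 × 29/26 = 720.54 → 721.
contrast-panel cast-on: 256 × 23/22 = 267.64 → 268.

Cast on 347 stitches; work 721 rows; contrast-panel cast-on 268 stitches.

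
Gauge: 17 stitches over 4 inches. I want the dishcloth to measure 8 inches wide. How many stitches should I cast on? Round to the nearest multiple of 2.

17 stitches / 4 in = 4.25 stitches per inch.
8 × 4.25 = 34.00 stitches.

34 stitches.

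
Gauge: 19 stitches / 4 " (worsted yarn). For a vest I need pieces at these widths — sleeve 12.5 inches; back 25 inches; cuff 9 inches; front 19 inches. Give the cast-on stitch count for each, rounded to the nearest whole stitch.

Rate = 19/4 = 4.75 sts per in.
sleeve: 12.5 × 4.75 = 59.38 → 59.
back: 25 × 4.75 = 118.75 → 119.
cuff: 9 × 4.75 = 42.75 → 43.
front: 19 × 4.75 = 90.25 → 90.

sleeve 59; back 119; cuff 43; front 90.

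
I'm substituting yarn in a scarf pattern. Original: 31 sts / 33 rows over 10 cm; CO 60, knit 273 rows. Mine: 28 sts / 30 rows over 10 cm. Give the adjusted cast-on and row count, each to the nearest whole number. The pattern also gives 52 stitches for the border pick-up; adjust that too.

Cast on 54 stitches; work 248 rows; border pick-up 47 stitches.

Stitches: 60 × 28/31 = 54.19 → 54.
Rows: 273 × 30/33 = 248.18 → 248.
border pick-up: 52 × 28/31 = 46.97 → 47.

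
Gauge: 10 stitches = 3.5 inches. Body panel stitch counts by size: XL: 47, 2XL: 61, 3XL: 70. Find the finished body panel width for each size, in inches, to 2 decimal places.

XL 16.45 inches; 2XL 21.35 inches; 3XL 24.50 inches.

10/3.5 = 2.857 sts per in.
XL: 47 / 2.857 = 16.450 → 16.45 in.
2XL: 61 / 2.857 = 21.350 → 21.35 in.
3XL: 70 / 2.857 = 24.500 → 24.50 in.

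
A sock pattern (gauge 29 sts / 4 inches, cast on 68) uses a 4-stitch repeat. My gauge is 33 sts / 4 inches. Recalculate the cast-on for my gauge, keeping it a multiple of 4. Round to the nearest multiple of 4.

68 × 33 / 29 = 77.38.
Nearest multiple of 4: 76.

76 stitches.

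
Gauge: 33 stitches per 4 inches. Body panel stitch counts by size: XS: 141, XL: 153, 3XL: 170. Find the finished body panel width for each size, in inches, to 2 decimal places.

XS 17.09 inches; XL 18.55 inches; 3XL 20.61 inches.

33/4 = 8.25 sts per in.
XS: 141 / 8.25 = 17.091 → 17.09 in.
XL: 153 / 8.25 = 18.545 → 18.55 in.
3XL: 170 / 8.25 = 20.606 → 20.61 in.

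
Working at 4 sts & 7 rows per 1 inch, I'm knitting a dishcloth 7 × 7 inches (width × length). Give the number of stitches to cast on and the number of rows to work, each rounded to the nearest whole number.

Cast on 28 stitches and work 49 rows.

Stitch gauge = 4/1 = 4 sts/in; 7 × 4 = 28.00 → 28 sts.
Row gauge = 7/1 = 7 rows/in; 7 × 7 = 49.00 → 49 rows.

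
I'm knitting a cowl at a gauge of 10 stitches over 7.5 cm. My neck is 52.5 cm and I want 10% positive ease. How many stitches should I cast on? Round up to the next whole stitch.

77 stitches.

Finished = 52.5 × 1.10 = 57.75 cm.
10 / 7.5 = 1.333 sts per cm.
57.75 × 1.333 = 77.00 sts.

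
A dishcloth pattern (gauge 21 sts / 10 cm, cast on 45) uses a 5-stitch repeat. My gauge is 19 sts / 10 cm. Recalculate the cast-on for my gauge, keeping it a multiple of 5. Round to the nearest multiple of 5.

Cast on 40 stitches.

45 × 19 / 21 = 40.71.
Nearest multiple of 5: 40.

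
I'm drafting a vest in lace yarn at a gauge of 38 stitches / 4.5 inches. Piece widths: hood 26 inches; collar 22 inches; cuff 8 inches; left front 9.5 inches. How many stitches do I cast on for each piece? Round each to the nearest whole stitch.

hood 220; collar 186; cuff 68; left front 80.

Rate = 38/4.5 = 8.444 sts per in.
hood: 26 × 8.444 = 219.56 → 220.
collar: 22 × 8.444 = 185.78 → 186.
cuff: 8 × 8.444 = 67.56 → 68.
left front: 9.5 × 8.444 = 80.22 → 80.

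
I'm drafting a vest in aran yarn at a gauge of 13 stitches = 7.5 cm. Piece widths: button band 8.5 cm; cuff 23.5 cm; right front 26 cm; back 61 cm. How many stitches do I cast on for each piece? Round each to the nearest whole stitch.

button band 15; cuff 41; right front 45; back 106.

Rate = 13/7.5 = 1.733 sts per cm.
button band: 8.5 × 1.733 = 14.73 → 15.
cuff: 23.5 × 1.733 = 40.73 → 41.
right front: 26 × 1.733 = 45.07 → 45.
back: 61 × 1.733 = 105.73 → 106.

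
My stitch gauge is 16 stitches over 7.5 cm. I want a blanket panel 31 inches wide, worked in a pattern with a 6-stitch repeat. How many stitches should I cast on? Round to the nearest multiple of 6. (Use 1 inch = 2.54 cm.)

168 stitches.

31 in = 31 × 2.54 = 78.74 cm.
16 / 7.5 = 2.133 sts/cm.
78.74 × 2.133 = 167.98 sts.
→ 168.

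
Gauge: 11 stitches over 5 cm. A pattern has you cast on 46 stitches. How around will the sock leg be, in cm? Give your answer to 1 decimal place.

20.9 cm.

11 stitches / 5 cm = 2.2 stitches per cm.
46 / 2.2 = 20.91 cm.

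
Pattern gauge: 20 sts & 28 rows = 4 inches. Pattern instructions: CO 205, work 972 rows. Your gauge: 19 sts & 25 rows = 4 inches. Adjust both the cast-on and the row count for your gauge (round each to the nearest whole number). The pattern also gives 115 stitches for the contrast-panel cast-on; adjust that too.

Stitches: 205 × 19/20 = 194.75 → 195.
Rows: 972 × 25/28 = 867.86 → 868.
contrast-panel cast-on: 115 × 19/20 = 109.25 → 109.

Cast on 195 stitches; work 868 rows; contrast-panel cast-on 109 stitches.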